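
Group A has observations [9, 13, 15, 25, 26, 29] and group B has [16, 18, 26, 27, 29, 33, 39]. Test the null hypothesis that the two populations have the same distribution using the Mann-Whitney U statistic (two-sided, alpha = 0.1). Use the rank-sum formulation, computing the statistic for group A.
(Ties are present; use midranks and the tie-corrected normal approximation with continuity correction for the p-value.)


Step 1: Combine and sort all 13 observations; assign midranks.
sorted (value, group): (9,X), (13,X), (15,X), (16,Y), (18,Y), (25,X), (26,X), (26,Y), (27,Y), (29,X), (29,Y), (33,Y), (39,Y)
ranks: 9->1, 13->2, 15->3, 16->4, 18->5, 25->6, 26->7.5, 26->7.5, 27->9, 29->10.5, 29->10.5, 33->12, 39->13
Step 2: Rank sum for X: R1 = 1 + 2 + 3 + 6 + 7.5 + 10.5 = 30.
Step 3: U_X = R1 - n1(n1+1)/2 = 30 - 6*7/2 = 30 - 21 = 9.
       U_Y = n1*n2 - U_X = 42 - 9 = 33.
Step 4: Ties are present, so use the tie-corrected normal approximation (with continuity correction) for the p-value.
Step 5: p-value = 0.099478; compare to alpha = 0.1. reject H0.

U_X = 9, p = 0.099478, reject H0 at alpha = 0.1.


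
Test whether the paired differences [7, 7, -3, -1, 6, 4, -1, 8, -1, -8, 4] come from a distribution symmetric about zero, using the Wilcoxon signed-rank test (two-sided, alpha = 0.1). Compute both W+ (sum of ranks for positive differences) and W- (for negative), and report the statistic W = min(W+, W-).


Step 1: Drop any zero differences (none here) and take |d_i|.
|d| = [7, 7, 3, 1, 6, 4, 1, 8, 1, 8, 4]
Step 2: Midrank |d_i| (ties get averaged ranks).
ranks: |7|->8.5, |7|->8.5, |3|->4, |1|->2, |6|->7, |4|->5.5, |1|->2, |8|->10.5, |1|->2, |8|->10.5, |4|->5.5
Step 3: Attach original signs; sum ranks with positive sign and with negative sign.
W+ = 8.5 + 8.5 + 7 + 5.5 + 10.5 + 5.5 = 45.5
W- = 4 + 2 + 2 + 2 + 10.5 = 20.5
(Check: W+ + W- = 66 should equal n(n+1)/2 = 66.)
Step 4: Test statistic W = min(W+, W-) = 20.5.
Step 5: Ties in |d|, so use the tie-corrected normal approximation.
        E[W] = n(n+1)/4 = 11*12/4 = 33.
        Tie groups: |d|=1 (t=3), |d|=4 (t=2), |d|=7 (t=2), |d|=8 (t=2); sum(t^3 - t) = 42.
        Var[W] = n(n+1)(2n+1)/24 - sum(t^3-t)/48 = 3036/24 - 42/48 = 125.625.
        z = (W - E[W]) / sqrt(Var[W]) = (20.5 - 33) / 11.2083 = -1.1152.
        Two-sided p = 2*Phi(z) = 0.264744.
Step 6: alpha = 0.1. fail to reject H0.

W+ = 45.5, W- = 20.5, W = min = 20.5, p = 0.264744, fail to reject H0.


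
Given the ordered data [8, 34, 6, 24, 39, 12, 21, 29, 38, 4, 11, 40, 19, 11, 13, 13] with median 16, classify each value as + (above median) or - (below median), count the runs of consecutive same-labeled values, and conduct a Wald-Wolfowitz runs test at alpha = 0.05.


Step 1: Compute median = 16; label A = above, B = below.
Labels in order: BABAABAAABBAABBB  (n_A = 8, n_B = 8)
Step 2: Count runs R = 9.
Step 3: Under H0 (random ordering), E[R] = 2*n_A*n_B/(n_A+n_B) + 1 = 2*8*8/16 + 1 = 9.0000.
        Var[R] = 2*n_A*n_B*(2*n_A*n_B - n_A - n_B) / ((n_A+n_B)^2 * (n_A+n_B-1)) = 14336/3840 = 3.7333.
        SD[R] = 1.9322.
Step 4: R = E[R], so z = 0 with no continuity correction.
Step 5: Two-sided p-value via normal approximation = 2*(1 - Phi(|z|)) = 1.000000.
Step 6: alpha = 0.05. fail to reject H0.

R = 9, z = 0.0000, p = 1.000000, fail to reject H0.


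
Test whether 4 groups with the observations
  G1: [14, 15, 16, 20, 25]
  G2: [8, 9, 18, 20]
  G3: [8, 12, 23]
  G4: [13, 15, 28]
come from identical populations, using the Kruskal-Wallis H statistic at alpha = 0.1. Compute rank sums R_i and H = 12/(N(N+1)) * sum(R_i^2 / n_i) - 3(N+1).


Step 1: Combine all N = 15 observations and assign midranks.
sorted (value, group, rank): (8,G2,1.5), (8,G3,1.5), (9,G2,3), (12,G3,4), (13,G4,5), (14,G1,6), (15,G1,7.5), (15,G4,7.5), (16,G1,9), (18,G2,10), (20,G1,11.5), (20,G2,11.5), (23,G3,13), (25,G1,14), (28,G4,15)
Step 2: Sum ranks within each group.
R_1 = 48 (n_1 = 5)
R_2 = 26 (n_2 = 4)
R_3 = 18.5 (n_3 = 3)
R_4 = 27.5 (n_4 = 3)
Step 3: H = 12/(N(N+1)) * sum(R_i^2/n_i) - 3(N+1)
     = 12/(15*16) * (48^2/5 + 26^2/4 + 18.5^2/3 + 27.5^2/3) - 3*16
     = 0.050000 * 995.967 - 48
     = 1.798333.
Step 4: Ties present; correction factor C = 1 - 18/(15^3 - 15) = 0.994643. Corrected H = 1.798333 / 0.994643 = 1.808019.
Step 5: Under H0, H ~ chi^2(3); p-value = 0.613191.
Step 6: alpha = 0.1. fail to reject H0.

H = 1.8080, df = 3, p = 0.613191, fail to reject H0.


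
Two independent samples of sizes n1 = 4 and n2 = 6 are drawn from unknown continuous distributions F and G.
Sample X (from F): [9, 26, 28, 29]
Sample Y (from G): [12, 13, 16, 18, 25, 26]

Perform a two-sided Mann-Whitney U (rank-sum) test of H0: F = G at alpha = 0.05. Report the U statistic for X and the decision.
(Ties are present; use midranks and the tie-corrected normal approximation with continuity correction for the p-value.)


Step 1: Combine and sort all 10 observations; assign midranks.
sorted (value, group): (9,X), (12,Y), (13,Y), (16,Y), (18,Y), (25,Y), (26,X), (26,Y), (28,X), (29,X)
ranks: 9->1, 12->2, 13->3, 16->4, 18->5, 25->6, 26->7.5, 26->7.5, 28->9, 29->10
Step 2: Rank sum for X: R1 = 1 + 7.5 + 9 + 10 = 27.5.
Step 3: U_X = R1 - n1(n1+1)/2 = 27.5 - 4*5/2 = 27.5 - 10 = 17.5.
       U_Y = n1*n2 - U_X = 24 - 17.5 = 6.5.
Step 4: Ties are present, so use the tie-corrected normal approximation (with continuity correction) for the p-value.
Step 5: p-value = 0.284958; compare to alpha = 0.05. fail to reject H0.

U_X = 17.5, p = 0.284958, fail to reject H0 at alpha = 0.05.


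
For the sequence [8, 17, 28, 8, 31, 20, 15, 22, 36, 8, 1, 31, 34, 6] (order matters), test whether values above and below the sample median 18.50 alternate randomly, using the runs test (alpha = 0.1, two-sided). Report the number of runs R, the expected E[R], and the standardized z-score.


Step 1: Compute median = 18.50; label A = above, B = below.
Labels in order: BBABAABAABBAAB  (n_A = 7, n_B = 7)
Step 2: Count runs R = 9.
Step 3: Under H0 (random ordering), E[R] = 2*n_A*n_B/(n_A+n_B) + 1 = 2*7*7/14 + 1 = 8.0000.
        Var[R] = 2*n_A*n_B*(2*n_A*n_B - n_A - n_B) / ((n_A+n_B)^2 * (n_A+n_B-1)) = 8232/2548 = 3.2308.
        SD[R] = 1.7974.
Step 4: Continuity-corrected z = (R - 0.5 - E[R]) / SD[R] = (9 - 0.5 - 8.0000) / 1.7974 = 0.2782.
Step 5: Two-sided p-value via normal approximation = 2*(1 - Phi(|z|)) = 0.780879.
Step 6: alpha = 0.1. fail to reject H0.

R = 9, z = 0.2782, p = 0.780879, fail to reject H0.


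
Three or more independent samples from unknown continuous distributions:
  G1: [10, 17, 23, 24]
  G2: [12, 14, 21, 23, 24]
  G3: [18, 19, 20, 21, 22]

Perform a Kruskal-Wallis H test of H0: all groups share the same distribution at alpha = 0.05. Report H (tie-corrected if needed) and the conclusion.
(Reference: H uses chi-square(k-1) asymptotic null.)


Step 1: Combine all N = 14 observations and assign midranks.
sorted (value, group, rank): (10,G1,1), (12,G2,2), (14,G2,3), (17,G1,4), (18,G3,5), (19,G3,6), (20,G3,7), (21,G2,8.5), (21,G3,8.5), (22,G3,10), (23,G1,11.5), (23,G2,11.5), (24,G1,13.5), (24,G2,13.5)
Step 2: Sum ranks within each group.
R_1 = 30 (n_1 = 4)
R_2 = 38.5 (n_2 = 5)
R_3 = 36.5 (n_3 = 5)
Step 3: H = 12/(N(N+1)) * sum(R_i^2/n_i) - 3(N+1)
     = 12/(14*15) * (30^2/4 + 38.5^2/5 + 36.5^2/5) - 3*15
     = 0.057143 * 787.9 - 45
     = 0.022857.
Step 4: Ties present; correction factor C = 1 - 18/(14^3 - 14) = 0.993407. Corrected H = 0.022857 / 0.993407 = 0.023009.
Step 5: Under H0, H ~ chi^2(2); p-value = 0.988561.
Step 6: alpha = 0.05. fail to reject H0.

H = 0.0230, df = 2, p = 0.988561, fail to reject H0.


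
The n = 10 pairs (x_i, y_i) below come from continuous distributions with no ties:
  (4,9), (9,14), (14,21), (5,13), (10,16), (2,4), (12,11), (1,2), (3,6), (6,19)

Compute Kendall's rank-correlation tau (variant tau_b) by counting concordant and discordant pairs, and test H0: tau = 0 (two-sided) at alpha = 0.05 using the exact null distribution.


Step 1: Enumerate the 45 unordered pairs (i,j) with i<j and classify each by sign(x_j-x_i) * sign(y_j-y_i).
  (1,2):dx=+5,dy=+5->C; (1,3):dx=+10,dy=+12->C; (1,4):dx=+1,dy=+4->C; (1,5):dx=+6,dy=+7->C
  (1,6):dx=-2,dy=-5->C; (1,7):dx=+8,dy=+2->C; (1,8):dx=-3,dy=-7->C; (1,9):dx=-1,dy=-3->C
  (1,10):dx=+2,dy=+10->C; (2,3):dx=+5,dy=+7->C; (2,4):dx=-4,dy=-1->C; (2,5):dx=+1,dy=+2->C
  (2,6):dx=-7,dy=-10->C; (2,7):dx=+3,dy=-3->D; (2,8):dx=-8,dy=-12->C; (2,9):dx=-6,dy=-8->C
  (2,10):dx=-3,dy=+5->D; (3,4):dx=-9,dy=-8->C; (3,5):dx=-4,dy=-5->C; (3,6):dx=-12,dy=-17->C
  (3,7):dx=-2,dy=-10->C; (3,8):dx=-13,dy=-19->C; (3,9):dx=-11,dy=-15->C; (3,10):dx=-8,dy=-2->C
  (4,5):dx=+5,dy=+3->C; (4,6):dx=-3,dy=-9->C; (4,7):dx=+7,dy=-2->D; (4,8):dx=-4,dy=-11->C
  (4,9):dx=-2,dy=-7->C; (4,10):dx=+1,dy=+6->C; (5,6):dx=-8,dy=-12->C; (5,7):dx=+2,dy=-5->D
  (5,8):dx=-9,dy=-14->C; (5,9):dx=-7,dy=-10->C; (5,10):dx=-4,dy=+3->D; (6,7):dx=+10,dy=+7->C
  (6,8):dx=-1,dy=-2->C; (6,9):dx=+1,dy=+2->C; (6,10):dx=+4,dy=+15->C; (7,8):dx=-11,dy=-9->C
  (7,9):dx=-9,dy=-5->C; (7,10):dx=-6,dy=+8->D; (8,9):dx=+2,dy=+4->C; (8,10):dx=+5,dy=+17->C
  (9,10):dx=+3,dy=+13->C
Step 2: C = 39, D = 6, total pairs = 45.
Step 3: tau = (C - D)/(n(n-1)/2) = (39 - 6)/45 = 0.733333.
Step 4: Exact two-sided p-value (enumerate n! = 3628800 permutations of y under H0): p = 0.002213.
Step 5: alpha = 0.05. reject H0.

tau_b = 0.7333 (C=39, D=6), p = 0.002213, reject H0.


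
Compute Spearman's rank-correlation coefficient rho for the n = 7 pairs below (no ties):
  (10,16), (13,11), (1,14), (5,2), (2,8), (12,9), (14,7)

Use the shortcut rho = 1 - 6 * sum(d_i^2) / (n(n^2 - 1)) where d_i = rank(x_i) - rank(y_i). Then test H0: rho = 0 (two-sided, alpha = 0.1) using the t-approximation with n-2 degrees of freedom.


Step 1: Rank x and y separately (midranks; no ties here).
rank(x): 10->4, 13->6, 1->1, 5->3, 2->2, 12->5, 14->7
rank(y): 16->7, 11->5, 14->6, 2->1, 8->3, 9->4, 7->2
Step 2: d_i = R_x(i) - R_y(i); compute d_i^2.
  (4-7)^2=9, (6-5)^2=1, (1-6)^2=25, (3-1)^2=4, (2-3)^2=1, (5-4)^2=1, (7-2)^2=25
sum(d^2) = 66.
Step 3: rho = 1 - 6*66 / (7*(7^2 - 1)) = 1 - 396/336 = -0.178571.
Step 4: Under H0, t = rho * sqrt((n-2)/(1-rho^2)) = -0.4058 ~ t(5).
Step 5: Two-sided p-value from the t-distribution with 5 df = 0.701658.
Step 6: alpha = 0.1. fail to reject H0.

rho = -0.1786, p = 0.701658, fail to reject H0 at alpha = 0.1.


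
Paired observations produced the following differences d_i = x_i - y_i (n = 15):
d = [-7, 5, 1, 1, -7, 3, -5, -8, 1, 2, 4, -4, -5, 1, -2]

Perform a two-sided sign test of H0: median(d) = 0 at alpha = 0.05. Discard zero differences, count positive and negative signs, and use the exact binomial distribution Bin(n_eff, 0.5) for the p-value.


Step 1: Discard zero differences. Original n = 15; n_eff = number of nonzero differences = 15.
Nonzero differences (with sign): -7, +5, +1, +1, -7, +3, -5, -8, +1, +2, +4, -4, -5, +1, -2
Step 2: Count signs: positive = 8, negative = 7.
Step 3: Under H0: P(positive) = 0.5, so the number of positives S ~ Bin(15, 0.5).
Step 4: Two-sided exact p-value = sum of Bin(15,0.5) probabilities at or below the observed probability = 1.000000.
Step 5: alpha = 0.05. fail to reject H0.

n_eff = 15, pos = 8, neg = 7, p = 1.000000, fail to reject H0.


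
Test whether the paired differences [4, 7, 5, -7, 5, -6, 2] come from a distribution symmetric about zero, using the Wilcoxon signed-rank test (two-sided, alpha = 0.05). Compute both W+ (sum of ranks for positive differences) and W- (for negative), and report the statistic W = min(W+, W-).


Step 1: Drop any zero differences (none here) and take |d_i|.
|d| = [4, 7, 5, 7, 5, 6, 2]
Step 2: Midrank |d_i| (ties get averaged ranks).
ranks: |4|->2, |7|->6.5, |5|->3.5, |7|->6.5, |5|->3.5, |6|->5, |2|->1
Step 3: Attach original signs; sum ranks with positive sign and with negative sign.
W+ = 2 + 6.5 + 3.5 + 3.5 + 1 = 16.5
W- = 6.5 + 5 = 11.5
(Check: W+ + W- = 28 should equal n(n+1)/2 = 28.)
Step 4: Test statistic W = min(W+, W-) = 11.5.
Step 5: Ties in |d|, so use the tie-corrected normal approximation.
        E[W] = n(n+1)/4 = 7*8/4 = 14.
        Tie groups: |d|=5 (t=2), |d|=7 (t=2); sum(t^3 - t) = 12.
        Var[W] = n(n+1)(2n+1)/24 - sum(t^3-t)/48 = 840/24 - 12/48 = 34.75.
        z = (W - E[W]) / sqrt(Var[W]) = (11.5 - 14) / 5.8949 = -0.4241.
        Two-sided p = 2*Phi(z) = 0.671497.
Step 6: alpha = 0.05. fail to reject H0.

W+ = 16.5, W- = 11.5, W = min = 11.5, p = 0.671497, fail to reject H0.


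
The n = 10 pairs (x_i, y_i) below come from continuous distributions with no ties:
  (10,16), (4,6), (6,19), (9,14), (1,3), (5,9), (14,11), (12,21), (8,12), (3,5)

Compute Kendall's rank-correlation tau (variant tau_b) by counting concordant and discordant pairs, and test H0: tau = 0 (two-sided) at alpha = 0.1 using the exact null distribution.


Step 1: Enumerate the 45 unordered pairs (i,j) with i<j and classify each by sign(x_j-x_i) * sign(y_j-y_i).
  (1,2):dx=-6,dy=-10->C; (1,3):dx=-4,dy=+3->D; (1,4):dx=-1,dy=-2->C; (1,5):dx=-9,dy=-13->C
  (1,6):dx=-5,dy=-7->C; (1,7):dx=+4,dy=-5->D; (1,8):dx=+2,dy=+5->C; (1,9):dx=-2,dy=-4->C
  (1,10):dx=-7,dy=-11->C; (2,3):dx=+2,dy=+13->C; (2,4):dx=+5,dy=+8->C; (2,5):dx=-3,dy=-3->C
  (2,6):dx=+1,dy=+3->C; (2,7):dx=+10,dy=+5->C; (2,8):dx=+8,dy=+15->C; (2,9):dx=+4,dy=+6->C
  (2,10):dx=-1,dy=-1->C; (3,4):dx=+3,dy=-5->D; (3,5):dx=-5,dy=-16->C; (3,6):dx=-1,dy=-10->C
  (3,7):dx=+8,dy=-8->D; (3,8):dx=+6,dy=+2->C; (3,9):dx=+2,dy=-7->D; (3,10):dx=-3,dy=-14->C
  (4,5):dx=-8,dy=-11->C; (4,6):dx=-4,dy=-5->C; (4,7):dx=+5,dy=-3->D; (4,8):dx=+3,dy=+7->C
  (4,9):dx=-1,dy=-2->C; (4,10):dx=-6,dy=-9->C; (5,6):dx=+4,dy=+6->C; (5,7):dx=+13,dy=+8->C
  (5,8):dx=+11,dy=+18->C; (5,9):dx=+7,dy=+9->C; (5,10):dx=+2,dy=+2->C; (6,7):dx=+9,dy=+2->C
  (6,8):dx=+7,dy=+12->C; (6,9):dx=+3,dy=+3->C; (6,10):dx=-2,dy=-4->C; (7,8):dx=-2,dy=+10->D
  (7,9):dx=-6,dy=+1->D; (7,10):dx=-11,dy=-6->C; (8,9):dx=-4,dy=-9->C; (8,10):dx=-9,dy=-16->C
  (9,10):dx=-5,dy=-7->C
Step 2: C = 37, D = 8, total pairs = 45.
Step 3: tau = (C - D)/(n(n-1)/2) = (37 - 8)/45 = 0.644444.
Step 4: Exact two-sided p-value (enumerate n! = 3628800 permutations of y under H0): p = 0.009148.
Step 5: alpha = 0.1. reject H0.

tau_b = 0.6444 (C=37, D=8), p = 0.009148, reject H0.


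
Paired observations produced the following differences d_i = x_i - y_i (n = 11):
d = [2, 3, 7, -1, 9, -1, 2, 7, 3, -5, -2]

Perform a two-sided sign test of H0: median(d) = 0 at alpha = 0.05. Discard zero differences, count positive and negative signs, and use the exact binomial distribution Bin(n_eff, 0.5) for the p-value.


Step 1: Discard zero differences. Original n = 11; n_eff = number of nonzero differences = 11.
Nonzero differences (with sign): +2, +3, +7, -1, +9, -1, +2, +7, +3, -5, -2
Step 2: Count signs: positive = 7, negative = 4.
Step 3: Under H0: P(positive) = 0.5, so the number of positives S ~ Bin(11, 0.5).
Step 4: Two-sided exact p-value = sum of Bin(11,0.5) probabilities at or below the observed probability = 0.548828.
Step 5: alpha = 0.05. fail to reject H0.

n_eff = 11, pos = 7, neg = 4, p = 0.548828, fail to reject H0.


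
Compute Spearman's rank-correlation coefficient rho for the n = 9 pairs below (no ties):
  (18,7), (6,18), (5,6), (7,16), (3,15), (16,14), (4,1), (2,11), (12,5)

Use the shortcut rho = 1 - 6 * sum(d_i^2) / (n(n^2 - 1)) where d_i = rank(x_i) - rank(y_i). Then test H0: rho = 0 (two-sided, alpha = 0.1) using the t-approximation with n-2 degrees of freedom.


Step 1: Rank x and y separately (midranks; no ties here).
rank(x): 18->9, 6->5, 5->4, 7->6, 3->2, 16->8, 4->3, 2->1, 12->7
rank(y): 7->4, 18->9, 6->3, 16->8, 15->7, 14->6, 1->1, 11->5, 5->2
Step 2: d_i = R_x(i) - R_y(i); compute d_i^2.
  (9-4)^2=25, (5-9)^2=16, (4-3)^2=1, (6-8)^2=4, (2-7)^2=25, (8-6)^2=4, (3-1)^2=4, (1-5)^2=16, (7-2)^2=25
sum(d^2) = 120.
Step 3: rho = 1 - 6*120 / (9*(9^2 - 1)) = 1 - 720/720 = 0.000000.
Step 4: Under H0, t = rho * sqrt((n-2)/(1-rho^2)) = 0.0000 ~ t(7).
Step 5: Two-sided p-value from the t-distribution with 7 df = 1.000000.
Step 6: alpha = 0.1. fail to reject H0.

rho = 0.0000, p = 1.000000, fail to reject H0 at alpha = 0.1.


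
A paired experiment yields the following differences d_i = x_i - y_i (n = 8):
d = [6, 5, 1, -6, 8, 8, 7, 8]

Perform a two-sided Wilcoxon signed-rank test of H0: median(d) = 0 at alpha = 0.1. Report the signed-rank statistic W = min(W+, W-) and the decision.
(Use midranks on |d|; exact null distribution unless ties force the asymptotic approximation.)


Step 1: Drop any zero differences (none here) and take |d_i|.
|d| = [6, 5, 1, 6, 8, 8, 7, 8]
Step 2: Midrank |d_i| (ties get averaged ranks).
ranks: |6|->3.5, |5|->2, |1|->1, |6|->3.5, |8|->7, |8|->7, |7|->5, |8|->7
Step 3: Attach original signs; sum ranks with positive sign and with negative sign.
W+ = 3.5 + 2 + 1 + 7 + 7 + 5 + 7 = 32.5
W- = 3.5 = 3.5
(Check: W+ + W- = 36 should equal n(n+1)/2 = 36.)
Step 4: Test statistic W = min(W+, W-) = 3.5.
Step 5: Ties in |d|, so use the tie-corrected normal approximation.
        E[W] = n(n+1)/4 = 8*9/4 = 18.
        Tie groups: |d|=6 (t=2), |d|=8 (t=3); sum(t^3 - t) = 30.
        Var[W] = n(n+1)(2n+1)/24 - sum(t^3-t)/48 = 1224/24 - 30/48 = 50.375.
        z = (W - E[W]) / sqrt(Var[W]) = (3.5 - 18) / 7.0975 = -2.0430.
        Two-sided p = 2*Phi(z) = 0.041056.
Step 6: alpha = 0.1. reject H0.

W+ = 32.5, W- = 3.5, W = min = 3.5, p = 0.041056, reject H0.


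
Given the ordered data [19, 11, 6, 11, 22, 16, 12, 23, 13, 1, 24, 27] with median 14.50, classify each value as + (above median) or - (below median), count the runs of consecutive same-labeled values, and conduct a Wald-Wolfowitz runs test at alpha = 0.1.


Step 1: Compute median = 14.50; label A = above, B = below.
Labels in order: ABBBAABABBAA  (n_A = 6, n_B = 6)
Step 2: Count runs R = 7.
Step 3: Under H0 (random ordering), E[R] = 2*n_A*n_B/(n_A+n_B) + 1 = 2*6*6/12 + 1 = 7.0000.
        Var[R] = 2*n_A*n_B*(2*n_A*n_B - n_A - n_B) / ((n_A+n_B)^2 * (n_A+n_B-1)) = 4320/1584 = 2.7273.
        SD[R] = 1.6514.
Step 4: R = E[R], so z = 0 with no continuity correction.
Step 5: Two-sided p-value via normal approximation = 2*(1 - Phi(|z|)) = 1.000000.
Step 6: alpha = 0.1. fail to reject H0.

R = 7, z = 0.0000, p = 1.000000, fail to reject H0.


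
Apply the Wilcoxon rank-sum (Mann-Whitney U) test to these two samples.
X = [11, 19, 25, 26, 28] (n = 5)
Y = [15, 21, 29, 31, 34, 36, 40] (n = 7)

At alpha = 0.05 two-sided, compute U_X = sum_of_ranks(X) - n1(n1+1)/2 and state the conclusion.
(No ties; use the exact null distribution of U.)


Step 1: Combine and sort all 12 observations; assign midranks.
sorted (value, group): (11,X), (15,Y), (19,X), (21,Y), (25,X), (26,X), (28,X), (29,Y), (31,Y), (34,Y), (36,Y), (40,Y)
ranks: 11->1, 15->2, 19->3, 21->4, 25->5, 26->6, 28->7, 29->8, 31->9, 34->10, 36->11, 40->12
Step 2: Rank sum for X: R1 = 1 + 3 + 5 + 6 + 7 = 22.
Step 3: U_X = R1 - n1(n1+1)/2 = 22 - 5*6/2 = 22 - 15 = 7.
       U_Y = n1*n2 - U_X = 35 - 7 = 28.
Step 4: No ties, so the exact null distribution of U (based on enumerating the C(12,5) = 792 equally likely rank assignments) gives the two-sided p-value.
Step 5: p-value = 0.106061; compare to alpha = 0.05. fail to reject H0.

U_X = 7, p = 0.106061, fail to reject H0 at alpha = 0.05.


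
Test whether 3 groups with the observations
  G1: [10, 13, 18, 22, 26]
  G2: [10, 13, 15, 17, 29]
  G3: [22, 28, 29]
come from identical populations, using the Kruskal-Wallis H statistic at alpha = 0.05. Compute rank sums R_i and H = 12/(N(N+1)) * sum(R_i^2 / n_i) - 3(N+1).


Step 1: Combine all N = 13 observations and assign midranks.
sorted (value, group, rank): (10,G1,1.5), (10,G2,1.5), (13,G1,3.5), (13,G2,3.5), (15,G2,5), (17,G2,6), (18,G1,7), (22,G1,8.5), (22,G3,8.5), (26,G1,10), (28,G3,11), (29,G2,12.5), (29,G3,12.5)
Step 2: Sum ranks within each group.
R_1 = 30.5 (n_1 = 5)
R_2 = 28.5 (n_2 = 5)
R_3 = 32 (n_3 = 3)
Step 3: H = 12/(N(N+1)) * sum(R_i^2/n_i) - 3(N+1)
     = 12/(13*14) * (30.5^2/5 + 28.5^2/5 + 32^2/3) - 3*14
     = 0.065934 * 689.833 - 42
     = 3.483516.
Step 4: Ties present; correction factor C = 1 - 24/(13^3 - 13) = 0.989011. Corrected H = 3.483516 / 0.989011 = 3.522222.
Step 5: Under H0, H ~ chi^2(2); p-value = 0.171854.
Step 6: alpha = 0.05. fail to reject H0.

H = 3.5222, df = 2, p = 0.171854, fail to reject H0.


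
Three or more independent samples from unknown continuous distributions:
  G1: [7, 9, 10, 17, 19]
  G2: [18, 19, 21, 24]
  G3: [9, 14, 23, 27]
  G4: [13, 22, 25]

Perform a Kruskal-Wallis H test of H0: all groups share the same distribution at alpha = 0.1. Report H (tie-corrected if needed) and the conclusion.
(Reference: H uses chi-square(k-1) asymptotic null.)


Step 1: Combine all N = 16 observations and assign midranks.
sorted (value, group, rank): (7,G1,1), (9,G1,2.5), (9,G3,2.5), (10,G1,4), (13,G4,5), (14,G3,6), (17,G1,7), (18,G2,8), (19,G1,9.5), (19,G2,9.5), (21,G2,11), (22,G4,12), (23,G3,13), (24,G2,14), (25,G4,15), (27,G3,16)
Step 2: Sum ranks within each group.
R_1 = 24 (n_1 = 5)
R_2 = 42.5 (n_2 = 4)
R_3 = 37.5 (n_3 = 4)
R_4 = 32 (n_4 = 3)
Step 3: H = 12/(N(N+1)) * sum(R_i^2/n_i) - 3(N+1)
     = 12/(16*17) * (24^2/5 + 42.5^2/4 + 37.5^2/4 + 32^2/3) - 3*17
     = 0.044118 * 1259.66 - 51
     = 4.573162.
Step 4: Ties present; correction factor C = 1 - 12/(16^3 - 16) = 0.997059. Corrected H = 4.573162 / 0.997059 = 4.586652.
Step 5: Under H0, H ~ chi^2(3); p-value = 0.204690.
Step 6: alpha = 0.1. fail to reject H0.

H = 4.5867, df = 3, p = 0.204690, fail to reject H0.


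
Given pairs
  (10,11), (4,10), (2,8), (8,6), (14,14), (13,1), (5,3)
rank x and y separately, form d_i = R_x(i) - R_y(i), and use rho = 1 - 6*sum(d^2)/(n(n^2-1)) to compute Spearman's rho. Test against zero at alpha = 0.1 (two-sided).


Step 1: Rank x and y separately (midranks; no ties here).
rank(x): 10->5, 4->2, 2->1, 8->4, 14->7, 13->6, 5->3
rank(y): 11->6, 10->5, 8->4, 6->3, 14->7, 1->1, 3->2
Step 2: d_i = R_x(i) - R_y(i); compute d_i^2.
  (5-6)^2=1, (2-5)^2=9, (1-4)^2=9, (4-3)^2=1, (7-7)^2=0, (6-1)^2=25, (3-2)^2=1
sum(d^2) = 46.
Step 3: rho = 1 - 6*46 / (7*(7^2 - 1)) = 1 - 276/336 = 0.178571.
Step 4: Under H0, t = rho * sqrt((n-2)/(1-rho^2)) = 0.4058 ~ t(5).
Step 5: Two-sided p-value from the t-distribution with 5 df = 0.701658.
Step 6: alpha = 0.1. fail to reject H0.

rho = 0.1786, p = 0.701658, fail to reject H0 at alpha = 0.1.


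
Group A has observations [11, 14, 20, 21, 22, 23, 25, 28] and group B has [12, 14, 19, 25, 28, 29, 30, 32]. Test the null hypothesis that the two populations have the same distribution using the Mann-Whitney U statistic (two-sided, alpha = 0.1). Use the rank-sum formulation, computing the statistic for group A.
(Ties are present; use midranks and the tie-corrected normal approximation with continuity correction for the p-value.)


Step 1: Combine and sort all 16 observations; assign midranks.
sorted (value, group): (11,X), (12,Y), (14,X), (14,Y), (19,Y), (20,X), (21,X), (22,X), (23,X), (25,X), (25,Y), (28,X), (28,Y), (29,Y), (30,Y), (32,Y)
ranks: 11->1, 12->2, 14->3.5, 14->3.5, 19->5, 20->6, 21->7, 22->8, 23->9, 25->10.5, 25->10.5, 28->12.5, 28->12.5, 29->14, 30->15, 32->16
Step 2: Rank sum for X: R1 = 1 + 3.5 + 6 + 7 + 8 + 9 + 10.5 + 12.5 = 57.5.
Step 3: U_X = R1 - n1(n1+1)/2 = 57.5 - 8*9/2 = 57.5 - 36 = 21.5.
       U_Y = n1*n2 - U_X = 64 - 21.5 = 42.5.
Step 4: Ties are present, so use the tie-corrected normal approximation (with continuity correction) for the p-value.
Step 5: p-value = 0.292554; compare to alpha = 0.1. fail to reject H0.

U_X = 21.5, p = 0.292554, fail to reject H0 at alpha = 0.1.


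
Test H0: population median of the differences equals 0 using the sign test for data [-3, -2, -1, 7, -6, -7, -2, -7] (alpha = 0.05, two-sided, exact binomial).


Step 1: Discard zero differences. Original n = 8; n_eff = number of nonzero differences = 8.
Nonzero differences (with sign): -3, -2, -1, +7, -6, -7, -2, -7
Step 2: Count signs: positive = 1, negative = 7.
Step 3: Under H0: P(positive) = 0.5, so the number of positives S ~ Bin(8, 0.5).
Step 4: Two-sided exact p-value = sum of Bin(8,0.5) probabilities at or below the observed probability = 0.070312.
Step 5: alpha = 0.05. fail to reject H0.

n_eff = 8, pos = 1, neg = 7, p = 0.070312, fail to reject H0.


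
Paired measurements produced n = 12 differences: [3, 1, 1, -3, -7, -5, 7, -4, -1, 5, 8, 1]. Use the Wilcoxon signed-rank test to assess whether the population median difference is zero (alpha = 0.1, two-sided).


Step 1: Drop any zero differences (none here) and take |d_i|.
|d| = [3, 1, 1, 3, 7, 5, 7, 4, 1, 5, 8, 1]
Step 2: Midrank |d_i| (ties get averaged ranks).
ranks: |3|->5.5, |1|->2.5, |1|->2.5, |3|->5.5, |7|->10.5, |5|->8.5, |7|->10.5, |4|->7, |1|->2.5, |5|->8.5, |8|->12, |1|->2.5
Step 3: Attach original signs; sum ranks with positive sign and with negative sign.
W+ = 5.5 + 2.5 + 2.5 + 10.5 + 8.5 + 12 + 2.5 = 44
W- = 5.5 + 10.5 + 8.5 + 7 + 2.5 = 34
(Check: W+ + W- = 78 should equal n(n+1)/2 = 78.)
Step 4: Test statistic W = min(W+, W-) = 34.
Step 5: Ties in |d|, so use the tie-corrected normal approximation.
        E[W] = n(n+1)/4 = 12*13/4 = 39.
        Tie groups: |d|=1 (t=4), |d|=3 (t=2), |d|=5 (t=2), |d|=7 (t=2); sum(t^3 - t) = 78.
        Var[W] = n(n+1)(2n+1)/24 - sum(t^3-t)/48 = 3900/24 - 78/48 = 160.875.
        z = (W - E[W]) / sqrt(Var[W]) = (34 - 39) / 12.6837 = -0.3942.
        Two-sided p = 2*Phi(z) = 0.693427.
Step 6: alpha = 0.1. fail to reject H0.

W+ = 44, W- = 34, W = min = 34, p = 0.693427, fail to reject H0.


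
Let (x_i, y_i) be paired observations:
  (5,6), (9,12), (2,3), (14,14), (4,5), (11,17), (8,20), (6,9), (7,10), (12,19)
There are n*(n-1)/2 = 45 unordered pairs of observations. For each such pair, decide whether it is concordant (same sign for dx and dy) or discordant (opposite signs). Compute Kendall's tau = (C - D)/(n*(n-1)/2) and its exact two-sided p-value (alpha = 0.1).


Step 1: Enumerate the 45 unordered pairs (i,j) with i<j and classify each by sign(x_j-x_i) * sign(y_j-y_i).
  (1,2):dx=+4,dy=+6->C; (1,3):dx=-3,dy=-3->C; (1,4):dx=+9,dy=+8->C; (1,5):dx=-1,dy=-1->C
  (1,6):dx=+6,dy=+11->C; (1,7):dx=+3,dy=+14->C; (1,8):dx=+1,dy=+3->C; (1,9):dx=+2,dy=+4->C
  (1,10):dx=+7,dy=+13->C; (2,3):dx=-7,dy=-9->C; (2,4):dx=+5,dy=+2->C; (2,5):dx=-5,dy=-7->C
  (2,6):dx=+2,dy=+5->C; (2,7):dx=-1,dy=+8->D; (2,8):dx=-3,dy=-3->C; (2,9):dx=-2,dy=-2->C
  (2,10):dx=+3,dy=+7->C; (3,4):dx=+12,dy=+11->C; (3,5):dx=+2,dy=+2->C; (3,6):dx=+9,dy=+14->C
  (3,7):dx=+6,dy=+17->C; (3,8):dx=+4,dy=+6->C; (3,9):dx=+5,dy=+7->C; (3,10):dx=+10,dy=+16->C
  (4,5):dx=-10,dy=-9->C; (4,6):dx=-3,dy=+3->D; (4,7):dx=-6,dy=+6->D; (4,8):dx=-8,dy=-5->C
  (4,9):dx=-7,dy=-4->C; (4,10):dx=-2,dy=+5->D; (5,6):dx=+7,dy=+12->C; (5,7):dx=+4,dy=+15->C
  (5,8):dx=+2,dy=+4->C; (5,9):dx=+3,dy=+5->C; (5,10):dx=+8,dy=+14->C; (6,7):dx=-3,dy=+3->D
  (6,8):dx=-5,dy=-8->C; (6,9):dx=-4,dy=-7->C; (6,10):dx=+1,dy=+2->C; (7,8):dx=-2,dy=-11->C
  (7,9):dx=-1,dy=-10->C; (7,10):dx=+4,dy=-1->D; (8,9):dx=+1,dy=+1->C; (8,10):dx=+6,dy=+10->C
  (9,10):dx=+5,dy=+9->C
Step 2: C = 39, D = 6, total pairs = 45.
Step 3: tau = (C - D)/(n(n-1)/2) = (39 - 6)/45 = 0.733333.
Step 4: Exact two-sided p-value (enumerate n! = 3628800 permutations of y under H0): p = 0.002213.
Step 5: alpha = 0.1. reject H0.

tau_b = 0.7333 (C=39, D=6), p = 0.002213, reject H0.


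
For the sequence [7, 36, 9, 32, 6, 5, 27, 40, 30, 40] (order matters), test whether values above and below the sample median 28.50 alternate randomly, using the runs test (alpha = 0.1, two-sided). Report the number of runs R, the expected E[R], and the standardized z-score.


Step 1: Compute median = 28.50; label A = above, B = below.
Labels in order: BABABBBAAA  (n_A = 5, n_B = 5)
Step 2: Count runs R = 6.
Step 3: Under H0 (random ordering), E[R] = 2*n_A*n_B/(n_A+n_B) + 1 = 2*5*5/10 + 1 = 6.0000.
        Var[R] = 2*n_A*n_B*(2*n_A*n_B - n_A - n_B) / ((n_A+n_B)^2 * (n_A+n_B-1)) = 2000/900 = 2.2222.
        SD[R] = 1.4907.
Step 4: R = E[R], so z = 0 with no continuity correction.
Step 5: Two-sided p-value via normal approximation = 2*(1 - Phi(|z|)) = 1.000000.
Step 6: alpha = 0.1. fail to reject H0.

R = 6, z = 0.0000, p = 1.000000, fail to reject H0.


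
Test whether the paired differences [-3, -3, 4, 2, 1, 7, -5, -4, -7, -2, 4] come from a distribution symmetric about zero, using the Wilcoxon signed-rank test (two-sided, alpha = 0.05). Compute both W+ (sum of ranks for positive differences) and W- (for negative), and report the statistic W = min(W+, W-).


Step 1: Drop any zero differences (none here) and take |d_i|.
|d| = [3, 3, 4, 2, 1, 7, 5, 4, 7, 2, 4]
Step 2: Midrank |d_i| (ties get averaged ranks).
ranks: |3|->4.5, |3|->4.5, |4|->7, |2|->2.5, |1|->1, |7|->10.5, |5|->9, |4|->7, |7|->10.5, |2|->2.5, |4|->7
Step 3: Attach original signs; sum ranks with positive sign and with negative sign.
W+ = 7 + 2.5 + 1 + 10.5 + 7 = 28
W- = 4.5 + 4.5 + 9 + 7 + 10.5 + 2.5 = 38
(Check: W+ + W- = 66 should equal n(n+1)/2 = 66.)
Step 4: Test statistic W = min(W+, W-) = 28.
Step 5: Ties in |d|, so use the tie-corrected normal approximation.
        E[W] = n(n+1)/4 = 11*12/4 = 33.
        Tie groups: |d|=2 (t=2), |d|=3 (t=2), |d|=4 (t=3), |d|=7 (t=2); sum(t^3 - t) = 42.
        Var[W] = n(n+1)(2n+1)/24 - sum(t^3-t)/48 = 3036/24 - 42/48 = 125.625.
        z = (W - E[W]) / sqrt(Var[W]) = (28 - 33) / 11.2083 = -0.4461.
        Two-sided p = 2*Phi(z) = 0.655525.
Step 6: alpha = 0.05. fail to reject H0.

W+ = 28, W- = 38, W = min = 28, p = 0.655525, fail to reject H0.


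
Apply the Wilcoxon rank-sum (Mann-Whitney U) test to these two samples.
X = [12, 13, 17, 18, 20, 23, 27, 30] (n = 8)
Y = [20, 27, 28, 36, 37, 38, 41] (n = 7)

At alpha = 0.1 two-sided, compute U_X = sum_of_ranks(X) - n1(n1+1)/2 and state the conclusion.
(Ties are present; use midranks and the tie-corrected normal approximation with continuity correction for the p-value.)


Step 1: Combine and sort all 15 observations; assign midranks.
sorted (value, group): (12,X), (13,X), (17,X), (18,X), (20,X), (20,Y), (23,X), (27,X), (27,Y), (28,Y), (30,X), (36,Y), (37,Y), (38,Y), (41,Y)
ranks: 12->1, 13->2, 17->3, 18->4, 20->5.5, 20->5.5, 23->7, 27->8.5, 27->8.5, 28->10, 30->11, 36->12, 37->13, 38->14, 41->15
Step 2: Rank sum for X: R1 = 1 + 2 + 3 + 4 + 5.5 + 7 + 8.5 + 11 = 42.
Step 3: U_X = R1 - n1(n1+1)/2 = 42 - 8*9/2 = 42 - 36 = 6.
       U_Y = n1*n2 - U_X = 56 - 6 = 50.
Step 4: Ties are present, so use the tie-corrected normal approximation (with continuity correction) for the p-value.
Step 5: p-value = 0.012681; compare to alpha = 0.1. reject H0.

U_X = 6, p = 0.012681, reject H0 at alpha = 0.1.


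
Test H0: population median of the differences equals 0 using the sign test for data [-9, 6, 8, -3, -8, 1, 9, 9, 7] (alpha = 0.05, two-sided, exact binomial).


Step 1: Discard zero differences. Original n = 9; n_eff = number of nonzero differences = 9.
Nonzero differences (with sign): -9, +6, +8, -3, -8, +1, +9, +9, +7
Step 2: Count signs: positive = 6, negative = 3.
Step 3: Under H0: P(positive) = 0.5, so the number of positives S ~ Bin(9, 0.5).
Step 4: Two-sided exact p-value = sum of Bin(9,0.5) probabilities at or below the observed probability = 0.507812.
Step 5: alpha = 0.05. fail to reject H0.

n_eff = 9, pos = 6, neg = 3, p = 0.507812, fail to reject H0.


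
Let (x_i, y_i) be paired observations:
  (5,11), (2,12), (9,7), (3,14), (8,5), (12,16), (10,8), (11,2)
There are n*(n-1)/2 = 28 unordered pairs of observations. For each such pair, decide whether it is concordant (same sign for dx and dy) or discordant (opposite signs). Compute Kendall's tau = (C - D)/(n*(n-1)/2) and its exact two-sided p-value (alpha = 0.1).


Step 1: Enumerate the 28 unordered pairs (i,j) with i<j and classify each by sign(x_j-x_i) * sign(y_j-y_i).
  (1,2):dx=-3,dy=+1->D; (1,3):dx=+4,dy=-4->D; (1,4):dx=-2,dy=+3->D; (1,5):dx=+3,dy=-6->D
  (1,6):dx=+7,dy=+5->C; (1,7):dx=+5,dy=-3->D; (1,8):dx=+6,dy=-9->D; (2,3):dx=+7,dy=-5->D
  (2,4):dx=+1,dy=+2->C; (2,5):dx=+6,dy=-7->D; (2,6):dx=+10,dy=+4->C; (2,7):dx=+8,dy=-4->D
  (2,8):dx=+9,dy=-10->D; (3,4):dx=-6,dy=+7->D; (3,5):dx=-1,dy=-2->C; (3,6):dx=+3,dy=+9->C
  (3,7):dx=+1,dy=+1->C; (3,8):dx=+2,dy=-5->D; (4,5):dx=+5,dy=-9->D; (4,6):dx=+9,dy=+2->C
  (4,7):dx=+7,dy=-6->D; (4,8):dx=+8,dy=-12->D; (5,6):dx=+4,dy=+11->C; (5,7):dx=+2,dy=+3->C
  (5,8):dx=+3,dy=-3->D; (6,7):dx=-2,dy=-8->C; (6,8):dx=-1,dy=-14->C; (7,8):dx=+1,dy=-6->D
Step 2: C = 11, D = 17, total pairs = 28.
Step 3: tau = (C - D)/(n(n-1)/2) = (11 - 17)/28 = -0.214286.
Step 4: Exact two-sided p-value (enumerate n! = 40320 permutations of y under H0): p = 0.548413.
Step 5: alpha = 0.1. fail to reject H0.

tau_b = -0.2143 (C=11, D=17), p = 0.548413, fail to reject H0.


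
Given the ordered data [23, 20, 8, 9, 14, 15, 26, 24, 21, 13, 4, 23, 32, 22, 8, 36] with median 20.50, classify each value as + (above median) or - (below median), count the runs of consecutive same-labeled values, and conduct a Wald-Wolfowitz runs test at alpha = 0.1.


Step 1: Compute median = 20.50; label A = above, B = below.
Labels in order: ABBBBBAAABBAAABA  (n_A = 8, n_B = 8)
Step 2: Count runs R = 7.
Step 3: Under H0 (random ordering), E[R] = 2*n_A*n_B/(n_A+n_B) + 1 = 2*8*8/16 + 1 = 9.0000.
        Var[R] = 2*n_A*n_B*(2*n_A*n_B - n_A - n_B) / ((n_A+n_B)^2 * (n_A+n_B-1)) = 14336/3840 = 3.7333.
        SD[R] = 1.9322.
Step 4: Continuity-corrected z = (R + 0.5 - E[R]) / SD[R] = (7 + 0.5 - 9.0000) / 1.9322 = -0.7763.
Step 5: Two-sided p-value via normal approximation = 2*(1 - Phi(|z|)) = 0.437558.
Step 6: alpha = 0.1. fail to reject H0.

R = 7, z = -0.7763, p = 0.437558, fail to reject H0.


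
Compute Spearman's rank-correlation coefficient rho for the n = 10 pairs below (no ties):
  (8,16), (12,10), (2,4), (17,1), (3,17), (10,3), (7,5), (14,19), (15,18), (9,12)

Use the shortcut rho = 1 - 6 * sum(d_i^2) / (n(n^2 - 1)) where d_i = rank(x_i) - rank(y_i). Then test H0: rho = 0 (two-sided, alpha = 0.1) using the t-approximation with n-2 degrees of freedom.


Step 1: Rank x and y separately (midranks; no ties here).
rank(x): 8->4, 12->7, 2->1, 17->10, 3->2, 10->6, 7->3, 14->8, 15->9, 9->5
rank(y): 16->7, 10->5, 4->3, 1->1, 17->8, 3->2, 5->4, 19->10, 18->9, 12->6
Step 2: d_i = R_x(i) - R_y(i); compute d_i^2.
  (4-7)^2=9, (7-5)^2=4, (1-3)^2=4, (10-1)^2=81, (2-8)^2=36, (6-2)^2=16, (3-4)^2=1, (8-10)^2=4, (9-9)^2=0, (5-6)^2=1
sum(d^2) = 156.
Step 3: rho = 1 - 6*156 / (10*(10^2 - 1)) = 1 - 936/990 = 0.054545.
Step 4: Under H0, t = rho * sqrt((n-2)/(1-rho^2)) = 0.1545 ~ t(8).
Step 5: Two-sided p-value from the t-distribution with 8 df = 0.881036.
Step 6: alpha = 0.1. fail to reject H0.

rho = 0.0545, p = 0.881036, fail to reject H0 at alpha = 0.1.


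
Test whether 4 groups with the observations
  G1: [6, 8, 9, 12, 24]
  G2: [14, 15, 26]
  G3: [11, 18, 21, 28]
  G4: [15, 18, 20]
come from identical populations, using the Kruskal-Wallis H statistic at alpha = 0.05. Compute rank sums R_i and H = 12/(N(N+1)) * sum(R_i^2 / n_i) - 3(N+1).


Step 1: Combine all N = 15 observations and assign midranks.
sorted (value, group, rank): (6,G1,1), (8,G1,2), (9,G1,3), (11,G3,4), (12,G1,5), (14,G2,6), (15,G2,7.5), (15,G4,7.5), (18,G3,9.5), (18,G4,9.5), (20,G4,11), (21,G3,12), (24,G1,13), (26,G2,14), (28,G3,15)
Step 2: Sum ranks within each group.
R_1 = 24 (n_1 = 5)
R_2 = 27.5 (n_2 = 3)
R_3 = 40.5 (n_3 = 4)
R_4 = 28 (n_4 = 3)
Step 3: H = 12/(N(N+1)) * sum(R_i^2/n_i) - 3(N+1)
     = 12/(15*16) * (24^2/5 + 27.5^2/3 + 40.5^2/4 + 28^2/3) - 3*16
     = 0.050000 * 1038.68 - 48
     = 3.933958.
Step 4: Ties present; correction factor C = 1 - 12/(15^3 - 15) = 0.996429. Corrected H = 3.933958 / 0.996429 = 3.948059.
Step 5: Under H0, H ~ chi^2(3); p-value = 0.267128.
Step 6: alpha = 0.05. fail to reject H0.

H = 3.9481, df = 3, p = 0.267128, fail to reject H0.


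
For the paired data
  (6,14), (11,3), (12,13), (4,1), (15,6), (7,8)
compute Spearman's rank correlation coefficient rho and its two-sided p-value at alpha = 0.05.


Step 1: Rank x and y separately (midranks; no ties here).
rank(x): 6->2, 11->4, 12->5, 4->1, 15->6, 7->3
rank(y): 14->6, 3->2, 13->5, 1->1, 6->3, 8->4
Step 2: d_i = R_x(i) - R_y(i); compute d_i^2.
  (2-6)^2=16, (4-2)^2=4, (5-5)^2=0, (1-1)^2=0, (6-3)^2=9, (3-4)^2=1
sum(d^2) = 30.
Step 3: rho = 1 - 6*30 / (6*(6^2 - 1)) = 1 - 180/210 = 0.142857.
Step 4: Under H0, t = rho * sqrt((n-2)/(1-rho^2)) = 0.2887 ~ t(4).
Step 5: Two-sided p-value from the t-distribution with 4 df = 0.787172.
Step 6: alpha = 0.05. fail to reject H0.

rho = 0.1429, p = 0.787172, fail to reject H0 at alpha = 0.05.


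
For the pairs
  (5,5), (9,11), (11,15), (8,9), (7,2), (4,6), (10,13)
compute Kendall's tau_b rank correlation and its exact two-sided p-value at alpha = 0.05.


Step 1: Enumerate the 21 unordered pairs (i,j) with i<j and classify each by sign(x_j-x_i) * sign(y_j-y_i).
  (1,2):dx=+4,dy=+6->C; (1,3):dx=+6,dy=+10->C; (1,4):dx=+3,dy=+4->C; (1,5):dx=+2,dy=-3->D
  (1,6):dx=-1,dy=+1->D; (1,7):dx=+5,dy=+8->C; (2,3):dx=+2,dy=+4->C; (2,4):dx=-1,dy=-2->C
  (2,5):dx=-2,dy=-9->C; (2,6):dx=-5,dy=-5->C; (2,7):dx=+1,dy=+2->C; (3,4):dx=-3,dy=-6->C
  (3,5):dx=-4,dy=-13->C; (3,6):dx=-7,dy=-9->C; (3,7):dx=-1,dy=-2->C; (4,5):dx=-1,dy=-7->C
  (4,6):dx=-4,dy=-3->C; (4,7):dx=+2,dy=+4->C; (5,6):dx=-3,dy=+4->D; (5,7):dx=+3,dy=+11->C
  (6,7):dx=+6,dy=+7->C
Step 2: C = 18, D = 3, total pairs = 21.
Step 3: tau = (C - D)/(n(n-1)/2) = (18 - 3)/21 = 0.714286.
Step 4: Exact two-sided p-value (enumerate n! = 5040 permutations of y under H0): p = 0.030159.
Step 5: alpha = 0.05. reject H0.

tau_b = 0.7143 (C=18, D=3), p = 0.030159, reject H0.


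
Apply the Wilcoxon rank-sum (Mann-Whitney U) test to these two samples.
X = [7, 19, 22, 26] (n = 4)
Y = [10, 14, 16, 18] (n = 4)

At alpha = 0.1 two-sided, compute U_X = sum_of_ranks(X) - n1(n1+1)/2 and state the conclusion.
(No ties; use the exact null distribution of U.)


Step 1: Combine and sort all 8 observations; assign midranks.
sorted (value, group): (7,X), (10,Y), (14,Y), (16,Y), (18,Y), (19,X), (22,X), (26,X)
ranks: 7->1, 10->2, 14->3, 16->4, 18->5, 19->6, 22->7, 26->8
Step 2: Rank sum for X: R1 = 1 + 6 + 7 + 8 = 22.
Step 3: U_X = R1 - n1(n1+1)/2 = 22 - 4*5/2 = 22 - 10 = 12.
       U_Y = n1*n2 - U_X = 16 - 12 = 4.
Step 4: No ties, so the exact null distribution of U (based on enumerating the C(8,4) = 70 equally likely rank assignments) gives the two-sided p-value.
Step 5: p-value = 0.342857; compare to alpha = 0.1. fail to reject H0.

U_X = 12, p = 0.342857, fail to reject H0 at alpha = 0.1.


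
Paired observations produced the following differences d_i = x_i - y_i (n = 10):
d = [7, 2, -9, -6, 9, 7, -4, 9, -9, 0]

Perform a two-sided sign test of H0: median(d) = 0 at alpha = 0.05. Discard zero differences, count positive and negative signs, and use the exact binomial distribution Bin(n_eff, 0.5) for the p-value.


Step 1: Discard zero differences. Original n = 10; n_eff = number of nonzero differences = 9.
Nonzero differences (with sign): +7, +2, -9, -6, +9, +7, -4, +9, -9
Step 2: Count signs: positive = 5, negative = 4.
Step 3: Under H0: P(positive) = 0.5, so the number of positives S ~ Bin(9, 0.5).
Step 4: Two-sided exact p-value = sum of Bin(9,0.5) probabilities at or below the observed probability = 1.000000.
Step 5: alpha = 0.05. fail to reject H0.

n_eff = 9, pos = 5, neg = 4, p = 1.000000, fail to reject H0.


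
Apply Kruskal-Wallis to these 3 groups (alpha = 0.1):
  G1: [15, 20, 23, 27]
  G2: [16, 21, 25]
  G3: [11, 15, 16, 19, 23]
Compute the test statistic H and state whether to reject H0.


Step 1: Combine all N = 12 observations and assign midranks.
sorted (value, group, rank): (11,G3,1), (15,G1,2.5), (15,G3,2.5), (16,G2,4.5), (16,G3,4.5), (19,G3,6), (20,G1,7), (21,G2,8), (23,G1,9.5), (23,G3,9.5), (25,G2,11), (27,G1,12)
Step 2: Sum ranks within each group.
R_1 = 31 (n_1 = 4)
R_2 = 23.5 (n_2 = 3)
R_3 = 23.5 (n_3 = 5)
Step 3: H = 12/(N(N+1)) * sum(R_i^2/n_i) - 3(N+1)
     = 12/(12*13) * (31^2/4 + 23.5^2/3 + 23.5^2/5) - 3*13
     = 0.076923 * 534.783 - 39
     = 2.137179.
Step 4: Ties present; correction factor C = 1 - 18/(12^3 - 12) = 0.989510. Corrected H = 2.137179 / 0.989510 = 2.159835.
Step 5: Under H0, H ~ chi^2(2); p-value = 0.339624.
Step 6: alpha = 0.1. fail to reject H0.

H = 2.1598, df = 2, p = 0.339624, fail to reject H0.


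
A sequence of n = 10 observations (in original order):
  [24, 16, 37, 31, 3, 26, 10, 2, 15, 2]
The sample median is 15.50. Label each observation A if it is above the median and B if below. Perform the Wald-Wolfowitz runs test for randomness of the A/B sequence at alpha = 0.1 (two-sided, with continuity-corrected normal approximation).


Step 1: Compute median = 15.50; label A = above, B = below.
Labels in order: AAAABABBBB  (n_A = 5, n_B = 5)
Step 2: Count runs R = 4.
Step 3: Under H0 (random ordering), E[R] = 2*n_A*n_B/(n_A+n_B) + 1 = 2*5*5/10 + 1 = 6.0000.
        Var[R] = 2*n_A*n_B*(2*n_A*n_B - n_A - n_B) / ((n_A+n_B)^2 * (n_A+n_B-1)) = 2000/900 = 2.2222.
        SD[R] = 1.4907.
Step 4: Continuity-corrected z = (R + 0.5 - E[R]) / SD[R] = (4 + 0.5 - 6.0000) / 1.4907 = -1.0062.
Step 5: Two-sided p-value via normal approximation = 2*(1 - Phi(|z|)) = 0.314305.
Step 6: alpha = 0.1. fail to reject H0.

R = 4, z = -1.0062, p = 0.314305, fail to reject H0.
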